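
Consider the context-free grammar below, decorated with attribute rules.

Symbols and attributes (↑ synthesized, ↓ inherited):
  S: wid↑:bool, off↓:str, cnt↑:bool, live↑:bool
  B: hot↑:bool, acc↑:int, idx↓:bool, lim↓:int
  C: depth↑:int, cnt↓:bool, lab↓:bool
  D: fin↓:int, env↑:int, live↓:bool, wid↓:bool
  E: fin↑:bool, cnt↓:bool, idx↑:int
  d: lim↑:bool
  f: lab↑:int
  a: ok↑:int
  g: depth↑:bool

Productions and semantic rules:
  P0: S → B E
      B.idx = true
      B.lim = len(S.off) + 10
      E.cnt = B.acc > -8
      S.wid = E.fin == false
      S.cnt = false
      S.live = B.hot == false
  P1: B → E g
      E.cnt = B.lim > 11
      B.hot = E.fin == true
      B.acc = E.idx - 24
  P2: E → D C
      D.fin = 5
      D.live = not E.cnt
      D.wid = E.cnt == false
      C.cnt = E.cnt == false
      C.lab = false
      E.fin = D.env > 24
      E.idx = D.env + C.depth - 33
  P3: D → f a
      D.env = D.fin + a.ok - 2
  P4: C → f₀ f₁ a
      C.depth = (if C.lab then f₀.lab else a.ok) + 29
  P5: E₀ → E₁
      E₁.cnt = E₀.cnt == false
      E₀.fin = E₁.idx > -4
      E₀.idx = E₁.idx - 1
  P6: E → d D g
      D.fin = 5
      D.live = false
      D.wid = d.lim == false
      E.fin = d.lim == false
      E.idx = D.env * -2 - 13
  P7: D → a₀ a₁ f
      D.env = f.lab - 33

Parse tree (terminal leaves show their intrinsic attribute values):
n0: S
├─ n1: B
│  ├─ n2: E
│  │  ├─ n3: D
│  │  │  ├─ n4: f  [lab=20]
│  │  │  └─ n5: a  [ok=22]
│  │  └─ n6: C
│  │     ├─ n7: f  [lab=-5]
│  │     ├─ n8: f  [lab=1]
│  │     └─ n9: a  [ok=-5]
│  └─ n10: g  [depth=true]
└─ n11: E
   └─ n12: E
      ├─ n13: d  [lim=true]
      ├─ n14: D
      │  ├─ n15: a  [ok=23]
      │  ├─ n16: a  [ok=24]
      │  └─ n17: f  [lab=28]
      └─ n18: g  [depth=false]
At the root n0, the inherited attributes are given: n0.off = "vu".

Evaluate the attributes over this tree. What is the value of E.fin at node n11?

true

1. n0.off = "vu"  [given at root]
2. n1.idx = true  [true]
3. n1.lim = 12  [len(S.off) + 10]
4. n2.cnt = true  [B.lim > 11]
5. n3.fin = 5  [5]
6. n3.live = false  [not E.cnt]
7. n3.wid = false  [E.cnt == false]
8. n4.lab = 20  [terminal]
9. n5.ok = 22  [terminal]
10. n3.env = 25  [D.fin + a.ok - 2]
11. n6.cnt = false  [E.cnt == false]
12. n6.lab = false  [false]
13. n7.lab = -5  [terminal]
14. n8.lab = 1  [terminal]
15. n9.ok = -5  [terminal]
16. n6.depth = 24  [(if C.lab then f₀.lab else a.ok) + 29]
17. n2.fin = true  [D.env > 24]
18. n2.idx = 16  [D.env + C.depth - 33]
19. n10.depth = true  [terminal]
20. n1.hot = true  [E.fin == true]
21. n1.acc = -8  [E.idx - 24]
22. n11.cnt = false  [B.acc > -8]
23. n12.cnt = true  [E₀.cnt == false]
24. n13.lim = true  [terminal]
25. n14.fin = 5  [5]
26. n14.live = false  [false]
27. n14.wid = false  [d.lim == false]
28. n15.ok = 23  [terminal]
29. n16.ok = 24  [terminal]
30. n17.lab = 28  [terminal]
31. n14.env = -5  [f.lab - 33]
32. n18.depth = false  [terminal]
33. n12.fin = false  [d.lim == false]
34. n12.idx = -3  [D.env * -2 - 13]
35. n11.fin = true  [E₁.idx > -4]
36. n11.idx = -4  [E₁.idx - 1]
37. n0.wid = false  [E.fin == false]
38. n0.cnt = false  [false]
39. n0.live = false  [B.hot == false]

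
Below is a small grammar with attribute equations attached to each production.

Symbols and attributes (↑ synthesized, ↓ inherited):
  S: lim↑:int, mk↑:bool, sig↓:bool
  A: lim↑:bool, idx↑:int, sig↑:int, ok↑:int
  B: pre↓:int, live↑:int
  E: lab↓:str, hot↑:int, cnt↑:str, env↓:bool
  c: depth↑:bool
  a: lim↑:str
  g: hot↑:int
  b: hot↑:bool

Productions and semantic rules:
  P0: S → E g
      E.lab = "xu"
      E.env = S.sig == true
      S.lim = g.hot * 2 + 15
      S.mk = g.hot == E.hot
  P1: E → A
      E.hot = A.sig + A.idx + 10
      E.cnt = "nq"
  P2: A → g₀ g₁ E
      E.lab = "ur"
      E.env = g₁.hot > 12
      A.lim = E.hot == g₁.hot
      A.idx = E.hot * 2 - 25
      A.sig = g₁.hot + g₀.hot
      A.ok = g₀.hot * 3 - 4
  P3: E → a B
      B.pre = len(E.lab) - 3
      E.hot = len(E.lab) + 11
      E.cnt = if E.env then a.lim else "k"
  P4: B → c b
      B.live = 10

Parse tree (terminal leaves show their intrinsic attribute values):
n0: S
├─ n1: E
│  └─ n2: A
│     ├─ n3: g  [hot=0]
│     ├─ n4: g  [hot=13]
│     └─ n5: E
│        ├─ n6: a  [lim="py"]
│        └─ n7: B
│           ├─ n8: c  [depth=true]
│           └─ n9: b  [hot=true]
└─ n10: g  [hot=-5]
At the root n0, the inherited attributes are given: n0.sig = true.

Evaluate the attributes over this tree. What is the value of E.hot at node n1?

24

1. n0.sig = true  [given at root]
2. n1.lab = "xu"  ["xu"]
3. n1.env = true  [S.sig == true]
4. n3.hot = 0  [terminal]
5. n4.hot = 13  [terminal]
6. n5.lab = "ur"  ["ur"]
7. n5.env = true  [g₁.hot > 12]
8. n6.lim = "py"  [terminal]
9. n7.pre = -1  [len(E.lab) - 3]
10. n8.depth = true  [terminal]
11. n9.hot = true  [terminal]
12. n7.live = 10  [10]
13. n5.hot = 13  [len(E.lab) + 11]
14. n5.cnt = "py"  [if E.env then a.lim else "k"]
15. n2.lim = true  [E.hot == g₁.hot]
16. n2.idx = 1  [E.hot * 2 - 25]
17. n2.sig = 13  [g₁.hot + g₀.hot]
18. n2.ok = -4  [g₀.hot * 3 - 4]
19. n1.hot = 24  [A.sig + A.idx + 10]
20. n1.cnt = "nq"  ["nq"]
21. n10.hot = -5  [terminal]
22. n0.lim = 5  [g.hot * 2 + 15]
23. n0.mk = false  [g.hot == E.hot]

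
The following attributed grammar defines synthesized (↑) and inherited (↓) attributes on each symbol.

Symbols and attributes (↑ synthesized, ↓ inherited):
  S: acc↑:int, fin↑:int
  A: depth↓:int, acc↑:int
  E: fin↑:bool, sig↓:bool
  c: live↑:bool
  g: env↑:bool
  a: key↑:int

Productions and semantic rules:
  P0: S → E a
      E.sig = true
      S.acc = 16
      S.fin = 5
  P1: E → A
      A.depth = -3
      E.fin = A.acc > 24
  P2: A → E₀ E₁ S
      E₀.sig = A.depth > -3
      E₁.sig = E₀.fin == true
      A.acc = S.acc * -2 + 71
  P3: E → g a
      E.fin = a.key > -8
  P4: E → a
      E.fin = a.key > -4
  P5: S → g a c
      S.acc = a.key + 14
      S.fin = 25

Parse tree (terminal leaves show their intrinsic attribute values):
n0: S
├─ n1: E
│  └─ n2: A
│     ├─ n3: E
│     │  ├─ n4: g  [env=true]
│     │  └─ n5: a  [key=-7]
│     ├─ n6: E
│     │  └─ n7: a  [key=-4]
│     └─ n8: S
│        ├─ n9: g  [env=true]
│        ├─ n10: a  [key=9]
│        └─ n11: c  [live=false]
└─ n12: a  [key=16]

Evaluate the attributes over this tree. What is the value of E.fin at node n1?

true

1. n1.sig = true  [true]
2. n2.depth = -3  [-3]
3. n3.sig = false  [A.depth > -3]
4. n4.env = true  [terminal]
5. n5.key = -7  [terminal]
6. n3.fin = true  [a.key > -8]
7. n6.sig = true  [E₀.fin == true]
8. n7.key = -4  [terminal]
9. n6.fin = false  [a.key > -4]
10. n9.env = true  [terminal]
11. n10.key = 9  [terminal]
12. n11.live = false  [terminal]
13. n8.acc = 23  [a.key + 14]
14. n8.fin = 25  [25]
15. n2.acc = 25  [S.acc * -2 + 71]
16. n1.fin = true  [A.acc > 24]
17. n12.key = 16  [terminal]
18. n0.acc = 16  [16]
19. n0.fin = 5  [5]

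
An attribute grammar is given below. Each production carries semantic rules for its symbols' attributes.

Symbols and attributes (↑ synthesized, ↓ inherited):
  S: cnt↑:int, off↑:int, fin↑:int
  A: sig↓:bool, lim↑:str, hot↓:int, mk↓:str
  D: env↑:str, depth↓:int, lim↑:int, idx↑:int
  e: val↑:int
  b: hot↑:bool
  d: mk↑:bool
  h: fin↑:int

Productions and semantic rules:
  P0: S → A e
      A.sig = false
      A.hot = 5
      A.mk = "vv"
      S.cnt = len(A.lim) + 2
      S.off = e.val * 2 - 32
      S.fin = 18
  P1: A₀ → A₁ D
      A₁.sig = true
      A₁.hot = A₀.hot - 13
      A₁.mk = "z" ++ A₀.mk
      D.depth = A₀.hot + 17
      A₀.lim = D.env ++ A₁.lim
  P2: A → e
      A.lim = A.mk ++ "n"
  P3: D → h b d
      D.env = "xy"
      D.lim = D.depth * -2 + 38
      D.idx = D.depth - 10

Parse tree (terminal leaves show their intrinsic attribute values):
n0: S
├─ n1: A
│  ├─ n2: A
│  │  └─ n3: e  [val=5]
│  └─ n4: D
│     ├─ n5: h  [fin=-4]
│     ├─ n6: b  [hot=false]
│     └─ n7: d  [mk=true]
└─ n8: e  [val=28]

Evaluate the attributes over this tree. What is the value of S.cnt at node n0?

8

1. n1.sig = false  [false]
2. n1.hot = 5  [5]
3. n1.mk = "vv"  ["vv"]
4. n2.sig = true  [true]
5. n2.hot = -8  [A₀.hot - 13]
6. n2.mk = "zvv"  ["z" ++ A₀.mk]
7. n3.val = 5  [terminal]
8. n2.lim = "zvvn"  [A.mk ++ "n"]
9. n4.depth = 22  [A₀.hot + 17]
10. n5.fin = -4  [terminal]
11. n6.hot = false  [terminal]
12. n7.mk = true  [terminal]
13. n4.env = "xy"  ["xy"]
14. n4.lim = -6  [D.depth * -2 + 38]
15. n4.idx = 12  [D.depth - 10]
16. n1.lim = "xyzvvn"  [D.env ++ A₁.lim]
17. n8.val = 28  [terminal]
18. n0.cnt = 8  [len(A.lim) + 2]
19. n0.off = 24  [e.val * 2 - 32]
20. n0.fin = 18  [18]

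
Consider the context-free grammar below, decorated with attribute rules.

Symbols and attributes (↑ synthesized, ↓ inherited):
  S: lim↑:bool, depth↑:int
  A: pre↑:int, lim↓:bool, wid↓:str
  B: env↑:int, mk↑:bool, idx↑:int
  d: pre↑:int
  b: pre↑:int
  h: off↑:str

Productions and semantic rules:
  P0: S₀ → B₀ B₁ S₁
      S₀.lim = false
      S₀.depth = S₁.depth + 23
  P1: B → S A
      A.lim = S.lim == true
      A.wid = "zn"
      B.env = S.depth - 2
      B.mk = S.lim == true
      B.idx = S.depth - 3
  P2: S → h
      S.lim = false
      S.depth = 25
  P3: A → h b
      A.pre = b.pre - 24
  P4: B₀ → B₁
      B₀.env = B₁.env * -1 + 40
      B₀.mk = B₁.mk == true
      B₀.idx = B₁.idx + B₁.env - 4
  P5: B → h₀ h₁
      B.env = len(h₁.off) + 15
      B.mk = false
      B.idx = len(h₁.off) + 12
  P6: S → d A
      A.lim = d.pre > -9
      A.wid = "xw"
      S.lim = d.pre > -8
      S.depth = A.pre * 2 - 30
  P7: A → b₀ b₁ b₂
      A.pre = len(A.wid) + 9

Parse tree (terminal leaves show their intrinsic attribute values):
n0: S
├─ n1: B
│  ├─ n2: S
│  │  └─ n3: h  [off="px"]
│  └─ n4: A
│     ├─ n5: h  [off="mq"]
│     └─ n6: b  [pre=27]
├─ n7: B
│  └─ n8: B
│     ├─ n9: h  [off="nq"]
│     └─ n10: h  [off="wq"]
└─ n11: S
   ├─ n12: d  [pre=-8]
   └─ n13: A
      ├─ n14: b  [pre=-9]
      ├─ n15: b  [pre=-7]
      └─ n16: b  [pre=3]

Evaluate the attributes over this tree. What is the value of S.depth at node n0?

1. n3.off = "px"  [terminal]
2. n2.lim = false  [false]
3. n2.depth = 25  [25]
4. n4.lim = false  [S.lim == true]
5. n4.wid = "zn"  ["zn"]
6. n5.off = "mq"  [terminal]
7. n6.pre = 27  [terminal]
8. n4.pre = 3  [b.pre - 24]
9. n1.env = 23  [S.depth - 2]
10. n1.mk = false  [S.lim == true]
11. n1.idx = 22  [S.depth - 3]
12. n9.off = "nq"  [terminal]
13. n10.off = "wq"  [terminal]
14. n8.env = 17  [len(h₁.off) + 15]
15. n8.mk = false  [false]
16. n8.idx = 14  [len(h₁.off) + 12]
17. n7.env = 23  [B₁.env * -1 + 40]
18. n7.mk = false  [B₁.mk == true]
19. n7.idx = 27  [B₁.idx + B₁.env - 4]
20. n12.pre = -8  [terminal]
21. n13.lim = true  [d.pre > -9]
22. n13.wid = "xw"  ["xw"]
23. n14.pre = -9  [terminal]
24. n15.pre = -7  [terminal]
25. n16.pre = 3  [terminal]
26. n13.pre = 11  [len(A.wid) + 9]
27. n11.lim = false  [d.pre > -8]
28. n11.depth = -8  [A.pre * 2 - 30]
29. n0.lim = false  [false]
30. n0.depth = 15  [S₁.depth + 23]

15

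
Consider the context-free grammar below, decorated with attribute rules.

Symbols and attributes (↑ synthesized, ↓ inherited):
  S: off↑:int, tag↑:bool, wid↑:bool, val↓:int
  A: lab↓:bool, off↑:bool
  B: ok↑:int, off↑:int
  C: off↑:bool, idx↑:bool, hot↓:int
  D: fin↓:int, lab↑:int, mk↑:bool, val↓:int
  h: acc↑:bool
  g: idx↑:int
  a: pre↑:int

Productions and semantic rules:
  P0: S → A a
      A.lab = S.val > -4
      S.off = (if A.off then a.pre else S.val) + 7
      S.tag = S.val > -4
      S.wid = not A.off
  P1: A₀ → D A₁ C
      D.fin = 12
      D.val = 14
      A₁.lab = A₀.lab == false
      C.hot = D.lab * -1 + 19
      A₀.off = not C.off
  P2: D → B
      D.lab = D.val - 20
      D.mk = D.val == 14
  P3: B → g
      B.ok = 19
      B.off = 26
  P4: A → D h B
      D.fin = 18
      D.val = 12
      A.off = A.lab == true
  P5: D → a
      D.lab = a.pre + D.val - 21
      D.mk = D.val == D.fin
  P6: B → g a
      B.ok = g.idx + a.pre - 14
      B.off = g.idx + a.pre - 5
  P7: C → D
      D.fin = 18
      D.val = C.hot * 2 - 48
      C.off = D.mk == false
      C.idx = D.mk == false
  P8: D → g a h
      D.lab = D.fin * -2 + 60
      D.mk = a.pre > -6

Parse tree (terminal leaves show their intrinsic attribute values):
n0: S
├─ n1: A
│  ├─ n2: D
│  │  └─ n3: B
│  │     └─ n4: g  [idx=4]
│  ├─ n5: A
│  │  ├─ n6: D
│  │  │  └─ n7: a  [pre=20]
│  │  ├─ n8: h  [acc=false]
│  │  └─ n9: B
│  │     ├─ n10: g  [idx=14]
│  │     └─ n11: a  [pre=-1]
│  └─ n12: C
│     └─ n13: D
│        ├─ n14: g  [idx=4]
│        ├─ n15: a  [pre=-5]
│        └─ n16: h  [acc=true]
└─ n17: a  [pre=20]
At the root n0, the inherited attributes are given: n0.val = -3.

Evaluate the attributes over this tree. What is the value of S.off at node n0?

27

1. n0.val = -3  [given at root]
2. n1.lab = true  [S.val > -4]
3. n2.fin = 12  [12]
4. n2.val = 14  [14]
5. n4.idx = 4  [terminal]
6. n3.ok = 19  [19]
7. n3.off = 26  [26]
8. n2.lab = -6  [D.val - 20]
9. n2.mk = true  [D.val == 14]
10. n5.lab = false  [A₀.lab == false]
11. n6.fin = 18  [18]
12. n6.val = 12  [12]
13. n7.pre = 20  [terminal]
14. n6.lab = 11  [a.pre + D.val - 21]
15. n6.mk = false  [D.val == D.fin]
16. n8.acc = false  [terminal]
17. n10.idx = 14  [terminal]
18. n11.pre = -1  [terminal]
19. n9.ok = -1  [g.idx + a.pre - 14]
20. n9.off = 8  [g.idx + a.pre - 5]
21. n5.off = false  [A.lab == true]
22. n12.hot = 25  [D.lab * -1 + 19]
23. n13.fin = 18  [18]
24. n13.val = 2  [C.hot * 2 - 48]
25. n14.idx = 4  [terminal]
26. n15.pre = -5  [terminal]
27. n16.acc = true  [terminal]
28. n13.lab = 24  [D.fin * -2 + 60]
29. n13.mk = true  [a.pre > -6]
30. n12.off = false  [D.mk == false]
31. n12.idx = false  [D.mk == false]
32. n1.off = true  [not C.off]
33. n17.pre = 20  [terminal]
34. n0.off = 27  [(if A.off then a.pre else S.val) + 7]
35. n0.tag = true  [S.val > -4]
36. n0.wid = false  [not A.off]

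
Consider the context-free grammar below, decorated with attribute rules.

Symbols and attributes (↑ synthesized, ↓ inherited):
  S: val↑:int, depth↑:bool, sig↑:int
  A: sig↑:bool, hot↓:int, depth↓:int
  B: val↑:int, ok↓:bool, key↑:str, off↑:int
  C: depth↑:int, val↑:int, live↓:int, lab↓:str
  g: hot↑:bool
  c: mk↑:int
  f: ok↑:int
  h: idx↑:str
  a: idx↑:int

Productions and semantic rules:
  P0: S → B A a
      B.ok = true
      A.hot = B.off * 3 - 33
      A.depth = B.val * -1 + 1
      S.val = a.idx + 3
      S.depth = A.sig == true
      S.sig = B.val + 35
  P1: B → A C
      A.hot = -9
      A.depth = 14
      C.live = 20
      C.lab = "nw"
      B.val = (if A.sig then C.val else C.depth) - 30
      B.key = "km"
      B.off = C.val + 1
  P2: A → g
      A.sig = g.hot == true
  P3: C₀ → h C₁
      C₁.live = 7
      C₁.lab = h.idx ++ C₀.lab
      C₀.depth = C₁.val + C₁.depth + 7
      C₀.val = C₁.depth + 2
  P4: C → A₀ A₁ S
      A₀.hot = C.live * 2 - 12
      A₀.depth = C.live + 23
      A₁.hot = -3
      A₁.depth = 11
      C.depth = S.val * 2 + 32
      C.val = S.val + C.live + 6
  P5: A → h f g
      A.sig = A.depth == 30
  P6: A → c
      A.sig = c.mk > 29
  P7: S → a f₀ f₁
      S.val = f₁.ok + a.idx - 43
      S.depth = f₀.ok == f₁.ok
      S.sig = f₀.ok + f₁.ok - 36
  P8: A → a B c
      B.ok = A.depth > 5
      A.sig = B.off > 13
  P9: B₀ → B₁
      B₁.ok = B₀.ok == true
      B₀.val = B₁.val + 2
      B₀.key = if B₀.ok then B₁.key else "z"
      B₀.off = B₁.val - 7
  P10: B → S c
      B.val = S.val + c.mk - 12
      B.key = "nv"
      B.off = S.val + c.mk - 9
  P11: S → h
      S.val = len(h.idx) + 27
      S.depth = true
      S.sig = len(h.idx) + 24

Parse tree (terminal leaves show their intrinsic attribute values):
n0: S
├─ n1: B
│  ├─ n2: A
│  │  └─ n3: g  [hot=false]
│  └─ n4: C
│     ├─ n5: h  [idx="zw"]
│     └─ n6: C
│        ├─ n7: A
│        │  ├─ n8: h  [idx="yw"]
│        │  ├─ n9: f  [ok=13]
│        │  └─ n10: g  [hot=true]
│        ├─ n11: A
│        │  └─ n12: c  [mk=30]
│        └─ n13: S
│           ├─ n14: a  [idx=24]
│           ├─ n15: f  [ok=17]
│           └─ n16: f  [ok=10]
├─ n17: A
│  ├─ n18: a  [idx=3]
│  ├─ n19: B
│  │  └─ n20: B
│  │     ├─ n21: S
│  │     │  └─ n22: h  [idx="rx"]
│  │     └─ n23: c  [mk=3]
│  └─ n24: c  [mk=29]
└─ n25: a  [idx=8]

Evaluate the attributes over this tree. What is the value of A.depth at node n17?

6

1. n1.ok = true  [true]
2. n2.hot = -9  [-9]
3. n2.depth = 14  [14]
4. n3.hot = false  [terminal]
5. n2.sig = false  [g.hot == true]
6. n4.live = 20  [20]
7. n4.lab = "nw"  ["nw"]
8. n5.idx = "zw"  [terminal]
9. n6.live = 7  [7]
10. n6.lab = "zwnw"  [h.idx ++ C₀.lab]
11. n7.hot = 2  [C.live * 2 - 12]
12. n7.depth = 30  [C.live + 23]
13. n8.idx = "yw"  [terminal]
14. n9.ok = 13  [terminal]
15. n10.hot = true  [terminal]
16. n7.sig = true  [A.depth == 30]
17. n11.hot = -3  [-3]
18. n11.depth = 11  [11]
19. n12.mk = 30  [terminal]
20. n11.sig = true  [c.mk > 29]
21. n14.idx = 24  [terminal]
22. n15.ok = 17  [terminal]
23. n16.ok = 10  [terminal]
24. n13.val = -9  [f₁.ok + a.idx - 43]
25. n13.depth = false  [f₀.ok == f₁.ok]
26. n13.sig = -9  [f₀.ok + f₁.ok - 36]
27. n6.depth = 14  [S.val * 2 + 32]
28. n6.val = 4  [S.val + C.live + 6]
29. n4.depth = 25  [C₁.val + C₁.depth + 7]
30. n4.val = 16  [C₁.depth + 2]
31. n1.val = -5  [(if A.sig then C.val else C.depth) - 30]
32. n1.key = "km"  ["km"]
33. n1.off = 17  [C.val + 1]
34. n17.hot = 18  [B.off * 3 - 33]
35. n17.depth = 6  [B.val * -1 + 1]
36. n18.idx = 3  [terminal]
37. n19.ok = true  [A.depth > 5]
38. n20.ok = true  [B₀.ok == true]
39. n22.idx = "rx"  [terminal]
40. n21.val = 29  [len(h.idx) + 27]
41. n21.depth = true  [true]
42. n21.sig = 26  [len(h.idx) + 24]
43. n23.mk = 3  [terminal]
44. n20.val = 20  [S.val + c.mk - 12]
45. n20.key = "nv"  ["nv"]
46. n20.off = 23  [S.val + c.mk - 9]
47. n19.val = 22  [B₁.val + 2]
48. n19.key = "nv"  [if B₀.ok then B₁.key else "z"]
49. n19.off = 13  [B₁.val - 7]
50. n24.mk = 29  [terminal]
51. n17.sig = false  [B.off > 13]
52. n25.idx = 8  [terminal]
53. n0.val = 11  [a.idx + 3]
54. n0.depth = false  [A.sig == true]
55. n0.sig = 30  [B.val + 35]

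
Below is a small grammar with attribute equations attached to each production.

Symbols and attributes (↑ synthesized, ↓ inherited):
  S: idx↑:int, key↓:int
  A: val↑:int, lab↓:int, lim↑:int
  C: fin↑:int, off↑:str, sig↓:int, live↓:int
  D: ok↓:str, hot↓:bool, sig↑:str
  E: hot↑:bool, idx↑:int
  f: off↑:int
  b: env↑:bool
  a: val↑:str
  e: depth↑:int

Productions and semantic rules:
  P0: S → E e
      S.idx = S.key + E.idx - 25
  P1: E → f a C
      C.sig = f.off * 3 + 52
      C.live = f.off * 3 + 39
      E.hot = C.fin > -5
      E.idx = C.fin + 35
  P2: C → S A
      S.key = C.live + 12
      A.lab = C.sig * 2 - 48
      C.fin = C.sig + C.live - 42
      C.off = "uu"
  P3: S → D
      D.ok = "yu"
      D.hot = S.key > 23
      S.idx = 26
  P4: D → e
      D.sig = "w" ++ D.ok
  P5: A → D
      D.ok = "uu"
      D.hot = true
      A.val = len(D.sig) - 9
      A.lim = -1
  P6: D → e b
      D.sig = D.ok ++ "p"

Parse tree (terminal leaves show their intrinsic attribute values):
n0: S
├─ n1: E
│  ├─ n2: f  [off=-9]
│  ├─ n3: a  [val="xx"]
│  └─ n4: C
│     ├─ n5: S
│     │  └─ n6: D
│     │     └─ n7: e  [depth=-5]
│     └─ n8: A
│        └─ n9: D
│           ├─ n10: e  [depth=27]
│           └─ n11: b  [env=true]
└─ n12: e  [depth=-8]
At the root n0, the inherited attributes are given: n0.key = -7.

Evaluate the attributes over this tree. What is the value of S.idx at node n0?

-2

1. n0.key = -7  [given at root]
2. n2.off = -9  [terminal]
3. n3.val = "xx"  [terminal]
4. n4.sig = 25  [f.off * 3 + 52]
5. n4.live = 12  [f.off * 3 + 39]
6. n5.key = 24  [C.live + 12]
7. n6.ok = "yu"  ["yu"]
8. n6.hot = true  [S.key > 23]
9. n7.depth = -5  [terminal]
10. n6.sig = "wyu"  ["w" ++ D.ok]
11. n5.idx = 26  [26]
12. n8.lab = 2  [C.sig * 2 - 48]
13. n9.ok = "uu"  ["uu"]
14. n9.hot = true  [true]
15. n10.depth = 27  [terminal]
16. n11.env = true  [terminal]
17. n9.sig = "uup"  [D.ok ++ "p"]
18. n8.val = -6  [len(D.sig) - 9]
19. n8.lim = -1  [-1]
20. n4.fin = -5  [C.sig + C.live - 42]
21. n4.off = "uu"  ["uu"]
22. n1.hot = false  [C.fin > -5]
23. n1.idx = 30  [C.fin + 35]
24. n12.depth = -8  [terminal]
25. n0.idx = -2  [S.key + E.idx - 25]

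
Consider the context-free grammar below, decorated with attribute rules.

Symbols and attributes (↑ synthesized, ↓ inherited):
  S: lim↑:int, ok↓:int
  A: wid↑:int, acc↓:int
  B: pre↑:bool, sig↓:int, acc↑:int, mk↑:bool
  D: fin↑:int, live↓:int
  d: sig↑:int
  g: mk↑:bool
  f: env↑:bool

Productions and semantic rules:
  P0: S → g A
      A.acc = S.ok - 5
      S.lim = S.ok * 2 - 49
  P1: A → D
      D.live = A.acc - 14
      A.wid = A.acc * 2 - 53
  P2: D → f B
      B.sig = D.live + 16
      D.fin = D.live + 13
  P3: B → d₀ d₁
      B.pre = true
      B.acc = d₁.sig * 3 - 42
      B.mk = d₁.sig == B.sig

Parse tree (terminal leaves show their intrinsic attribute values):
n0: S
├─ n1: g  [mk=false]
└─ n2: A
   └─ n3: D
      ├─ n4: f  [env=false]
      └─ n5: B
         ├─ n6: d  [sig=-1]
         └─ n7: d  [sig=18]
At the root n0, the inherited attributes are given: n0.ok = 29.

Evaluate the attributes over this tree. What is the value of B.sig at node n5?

1. n0.ok = 29  [given at root]
2. n1.mk = false  [terminal]
3. n2.acc = 24  [S.ok - 5]
4. n3.live = 10  [A.acc - 14]
5. n4.env = false  [terminal]
6. n5.sig = 26  [D.live + 16]
7. n6.sig = -1  [terminal]
8. n7.sig = 18  [terminal]
9. n5.pre = true  [true]
10. n5.acc = 12  [d₁.sig * 3 - 42]
11. n5.mk = false  [d₁.sig == B.sig]
12. n3.fin = 23  [D.live + 13]
13. n2.wid = -5  [A.acc * 2 - 53]
14. n0.lim = 9  [S.ok * 2 - 49]

26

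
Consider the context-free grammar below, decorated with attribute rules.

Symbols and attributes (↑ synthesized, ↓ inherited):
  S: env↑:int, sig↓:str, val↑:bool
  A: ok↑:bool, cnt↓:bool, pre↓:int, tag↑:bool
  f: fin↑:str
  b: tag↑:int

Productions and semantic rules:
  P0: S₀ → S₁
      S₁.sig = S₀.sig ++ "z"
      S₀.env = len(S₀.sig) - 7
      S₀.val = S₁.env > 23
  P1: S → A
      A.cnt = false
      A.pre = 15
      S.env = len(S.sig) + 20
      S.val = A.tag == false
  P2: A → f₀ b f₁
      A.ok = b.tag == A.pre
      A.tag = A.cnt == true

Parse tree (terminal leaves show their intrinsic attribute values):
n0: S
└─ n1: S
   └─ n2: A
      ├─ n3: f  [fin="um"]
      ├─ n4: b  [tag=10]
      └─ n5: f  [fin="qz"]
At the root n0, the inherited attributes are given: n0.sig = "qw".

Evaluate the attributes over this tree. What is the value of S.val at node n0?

false

1. n0.sig = "qw"  [given at root]
2. n1.sig = "qwz"  [S₀.sig ++ "z"]
3. n2.cnt = false  [false]
4. n2.pre = 15  [15]
5. n3.fin = "um"  [terminal]
6. n4.tag = 10  [terminal]
7. n5.fin = "qz"  [terminal]
8. n2.ok = false  [b.tag == A.pre]
9. n2.tag = false  [A.cnt == true]
10. n1.env = 23  [len(S.sig) + 20]
11. n1.val = true  [A.tag == false]
12. n0.env = -5  [len(S₀.sig) - 7]
13. n0.val = false  [S₁.env > 23]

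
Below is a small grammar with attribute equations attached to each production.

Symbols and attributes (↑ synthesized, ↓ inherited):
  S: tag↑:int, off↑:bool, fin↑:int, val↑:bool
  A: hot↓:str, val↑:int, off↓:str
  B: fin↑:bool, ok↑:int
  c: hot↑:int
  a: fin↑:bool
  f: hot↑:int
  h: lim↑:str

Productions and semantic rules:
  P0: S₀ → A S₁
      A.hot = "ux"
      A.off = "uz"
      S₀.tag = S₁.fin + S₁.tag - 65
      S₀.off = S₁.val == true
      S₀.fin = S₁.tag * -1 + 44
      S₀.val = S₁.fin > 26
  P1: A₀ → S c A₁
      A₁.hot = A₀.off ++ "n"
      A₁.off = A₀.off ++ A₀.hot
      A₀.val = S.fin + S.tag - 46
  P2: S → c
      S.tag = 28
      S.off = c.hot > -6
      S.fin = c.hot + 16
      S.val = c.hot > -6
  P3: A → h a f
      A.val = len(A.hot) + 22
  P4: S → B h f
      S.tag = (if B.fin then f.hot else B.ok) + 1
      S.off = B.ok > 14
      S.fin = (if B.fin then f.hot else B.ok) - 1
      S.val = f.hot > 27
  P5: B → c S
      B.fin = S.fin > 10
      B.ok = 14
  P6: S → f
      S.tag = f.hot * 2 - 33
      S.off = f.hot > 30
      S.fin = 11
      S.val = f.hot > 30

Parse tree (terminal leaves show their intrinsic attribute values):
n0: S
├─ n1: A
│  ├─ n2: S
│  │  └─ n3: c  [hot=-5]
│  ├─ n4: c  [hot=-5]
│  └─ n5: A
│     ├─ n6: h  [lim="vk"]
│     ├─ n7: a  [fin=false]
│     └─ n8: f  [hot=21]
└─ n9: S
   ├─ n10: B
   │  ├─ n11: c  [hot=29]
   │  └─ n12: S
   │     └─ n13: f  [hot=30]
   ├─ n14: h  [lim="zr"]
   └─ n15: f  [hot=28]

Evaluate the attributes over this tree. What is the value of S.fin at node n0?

1. n1.hot = "ux"  ["ux"]
2. n1.off = "uz"  ["uz"]
3. n3.hot = -5  [terminal]
4. n2.tag = 28  [28]
5. n2.off = true  [c.hot > -6]
6. n2.fin = 11  [c.hot + 16]
7. n2.val = true  [c.hot > -6]
8. n4.hot = -5  [terminal]
9. n5.hot = "uzn"  [A₀.off ++ "n"]
10. n5.off = "uzux"  [A₀.off ++ A₀.hot]
11. n6.lim = "vk"  [terminal]
12. n7.fin = false  [terminal]
13. n8.hot = 21  [terminal]
14. n5.val = 25  [len(A.hot) + 22]
15. n1.val = -7  [S.fin + S.tag - 46]
16. n11.hot = 29  [terminal]
17. n13.hot = 30  [terminal]
18. n12.tag = 27  [f.hot * 2 - 33]
19. n12.off = false  [f.hot > 30]
20. n12.fin = 11  [11]
21. n12.val = false  [f.hot > 30]
22. n10.fin = true  [S.fin > 10]
23. n10.ok = 14  [14]
24. n14.lim = "zr"  [terminal]
25. n15.hot = 28  [terminal]
26. n9.tag = 29  [(if B.fin then f.hot else B.ok) + 1]
27. n9.off = false  [B.ok > 14]
28. n9.fin = 27  [(if B.fin then f.hot else B.ok) - 1]
29. n9.val = true  [f.hot > 27]
30. n0.tag = -9  [S₁.fin + S₁.tag - 65]
31. n0.off = true  [S₁.val == true]
32. n0.fin = 15  [S₁.tag * -1 + 44]
33. n0.val = true  [S₁.fin > 26]

15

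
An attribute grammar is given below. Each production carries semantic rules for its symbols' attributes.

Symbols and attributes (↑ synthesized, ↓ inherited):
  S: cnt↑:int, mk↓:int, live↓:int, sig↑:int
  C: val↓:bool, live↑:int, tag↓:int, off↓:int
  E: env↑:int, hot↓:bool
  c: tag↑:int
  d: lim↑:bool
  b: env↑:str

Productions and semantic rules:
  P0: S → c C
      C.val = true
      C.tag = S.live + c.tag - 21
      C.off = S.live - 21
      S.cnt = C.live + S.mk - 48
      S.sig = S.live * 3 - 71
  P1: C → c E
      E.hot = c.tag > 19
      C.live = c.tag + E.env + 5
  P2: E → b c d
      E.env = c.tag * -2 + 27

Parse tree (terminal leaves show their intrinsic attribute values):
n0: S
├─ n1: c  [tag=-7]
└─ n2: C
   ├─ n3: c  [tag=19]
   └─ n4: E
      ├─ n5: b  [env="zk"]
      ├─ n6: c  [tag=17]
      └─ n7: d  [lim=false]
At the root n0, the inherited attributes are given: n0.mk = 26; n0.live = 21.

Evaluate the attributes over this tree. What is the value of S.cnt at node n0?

-5

1. n0.mk = 26  [given at root]
2. n0.live = 21  [given at root]
3. n1.tag = -7  [terminal]
4. n2.val = true  [true]
5. n2.tag = -7  [S.live + c.tag - 21]
6. n2.off = 0  [S.live - 21]
7. n3.tag = 19  [terminal]
8. n4.hot = false  [c.tag > 19]
9. n5.env = "zk"  [terminal]
10. n6.tag = 17  [terminal]
11. n7.lim = false  [terminal]
12. n4.env = -7  [c.tag * -2 + 27]
13. n2.live = 17  [c.tag + E.env + 5]
14. n0.cnt = -5  [C.live + S.mk - 48]
15. n0.sig = -8  [S.live * 3 - 71]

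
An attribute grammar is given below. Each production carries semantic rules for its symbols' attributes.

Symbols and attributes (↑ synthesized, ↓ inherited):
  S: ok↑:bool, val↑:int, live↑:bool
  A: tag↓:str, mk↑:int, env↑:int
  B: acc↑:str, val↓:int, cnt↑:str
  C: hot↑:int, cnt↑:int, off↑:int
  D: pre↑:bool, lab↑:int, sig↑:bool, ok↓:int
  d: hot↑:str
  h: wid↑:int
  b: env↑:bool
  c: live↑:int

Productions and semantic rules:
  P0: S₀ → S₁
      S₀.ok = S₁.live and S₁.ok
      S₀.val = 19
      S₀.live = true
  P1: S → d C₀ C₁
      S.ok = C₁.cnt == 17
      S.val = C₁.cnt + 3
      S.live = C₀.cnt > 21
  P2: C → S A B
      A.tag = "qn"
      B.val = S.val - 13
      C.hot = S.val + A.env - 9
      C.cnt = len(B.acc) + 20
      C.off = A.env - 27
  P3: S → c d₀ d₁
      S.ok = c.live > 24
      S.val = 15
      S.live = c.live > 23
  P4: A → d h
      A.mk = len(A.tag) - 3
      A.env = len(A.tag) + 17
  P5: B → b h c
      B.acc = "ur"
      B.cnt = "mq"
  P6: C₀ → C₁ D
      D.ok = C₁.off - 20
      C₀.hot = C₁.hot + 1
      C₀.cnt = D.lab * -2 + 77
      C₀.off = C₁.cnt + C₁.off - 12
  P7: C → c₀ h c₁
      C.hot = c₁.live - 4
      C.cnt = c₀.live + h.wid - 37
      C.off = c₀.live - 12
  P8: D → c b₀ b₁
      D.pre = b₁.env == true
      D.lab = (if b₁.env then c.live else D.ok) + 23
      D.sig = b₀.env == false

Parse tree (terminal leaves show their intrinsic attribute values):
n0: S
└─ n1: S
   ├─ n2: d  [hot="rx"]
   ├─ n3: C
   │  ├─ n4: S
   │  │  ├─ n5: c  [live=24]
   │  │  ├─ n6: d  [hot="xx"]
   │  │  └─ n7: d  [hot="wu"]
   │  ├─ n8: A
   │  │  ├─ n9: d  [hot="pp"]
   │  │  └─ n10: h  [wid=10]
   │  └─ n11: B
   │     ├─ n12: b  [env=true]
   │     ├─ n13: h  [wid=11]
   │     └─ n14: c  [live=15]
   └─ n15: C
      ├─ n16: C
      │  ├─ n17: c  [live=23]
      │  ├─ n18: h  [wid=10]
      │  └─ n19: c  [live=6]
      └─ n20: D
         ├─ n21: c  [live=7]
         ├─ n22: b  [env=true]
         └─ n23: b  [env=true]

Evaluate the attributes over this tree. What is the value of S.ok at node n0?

1. n2.hot = "rx"  [terminal]
2. n5.live = 24  [terminal]
3. n6.hot = "xx"  [terminal]
4. n7.hot = "wu"  [terminal]
5. n4.ok = false  [c.live > 24]
6. n4.val = 15  [15]
7. n4.live = true  [c.live > 23]
8. n8.tag = "qn"  ["qn"]
9. n9.hot = "pp"  [terminal]
10. n10.wid = 10  [terminal]
11. n8.mk = -1  [len(A.tag) - 3]
12. n8.env = 19  [len(A.tag) + 17]
13. n11.val = 2  [S.val - 13]
14. n12.env = true  [terminal]
15. n13.wid = 11  [terminal]
16. n14.live = 15  [terminal]
17. n11.acc = "ur"  ["ur"]
18. n11.cnt = "mq"  ["mq"]
19. n3.hot = 25  [S.val + A.env - 9]
20. n3.cnt = 22  [len(B.acc) + 20]
21. n3.off = -8  [A.env - 27]
22. n17.live = 23  [terminal]
23. n18.wid = 10  [terminal]
24. n19.live = 6  [terminal]
25. n16.hot = 2  [c₁.live - 4]
26. n16.cnt = -4  [c₀.live + h.wid - 37]
27. n16.off = 11  [c₀.live - 12]
28. n20.ok = -9  [C₁.off - 20]
29. n21.live = 7  [terminal]
30. n22.env = true  [terminal]
31. n23.env = true  [terminal]
32. n20.pre = true  [b₁.env == true]
33. n20.lab = 30  [(if b₁.env then c.live else D.ok) + 23]
34. n20.sig = false  [b₀.env == false]
35. n15.hot = 3  [C₁.hot + 1]
36. n15.cnt = 17  [D.lab * -2 + 77]
37. n15.off = -5  [C₁.cnt + C₁.off - 12]
38. n1.ok = true  [C₁.cnt == 17]
39. n1.val = 20  [C₁.cnt + 3]
40. n1.live = true  [C₀.cnt > 21]
41. n0.ok = true  [S₁.live and S₁.ok]
42. n0.val = 19  [19]
43. n0.live = true  [true]

true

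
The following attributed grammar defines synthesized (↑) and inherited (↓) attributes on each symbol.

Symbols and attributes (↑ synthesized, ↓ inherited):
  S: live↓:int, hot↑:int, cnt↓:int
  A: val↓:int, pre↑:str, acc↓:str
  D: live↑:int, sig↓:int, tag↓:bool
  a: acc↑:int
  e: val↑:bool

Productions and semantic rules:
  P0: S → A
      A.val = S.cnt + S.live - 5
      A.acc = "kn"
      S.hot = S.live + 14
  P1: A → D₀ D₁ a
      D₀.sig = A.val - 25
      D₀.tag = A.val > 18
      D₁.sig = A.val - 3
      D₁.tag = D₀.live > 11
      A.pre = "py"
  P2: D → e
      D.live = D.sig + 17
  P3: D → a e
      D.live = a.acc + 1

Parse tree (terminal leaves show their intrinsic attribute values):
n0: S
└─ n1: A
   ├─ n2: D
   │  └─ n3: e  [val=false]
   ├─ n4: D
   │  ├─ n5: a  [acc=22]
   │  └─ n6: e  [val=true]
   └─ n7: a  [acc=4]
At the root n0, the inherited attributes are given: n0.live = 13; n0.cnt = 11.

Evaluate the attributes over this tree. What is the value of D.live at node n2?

1. n0.live = 13  [given at root]
2. n0.cnt = 11  [given at root]
3. n1.val = 19  [S.cnt + S.live - 5]
4. n1.acc = "kn"  ["kn"]
5. n2.sig = -6  [A.val - 25]
6. n2.tag = true  [A.val > 18]
7. n3.val = false  [terminal]
8. n2.live = 11  [D.sig + 17]
9. n4.sig = 16  [A.val - 3]
10. n4.tag = false  [D₀.live > 11]
11. n5.acc = 22  [terminal]
12. n6.val = true  [terminal]
13. n4.live = 23  [a.acc + 1]
14. n7.acc = 4  [terminal]
15. n1.pre = "py"  ["py"]
16. n0.hot = 27  [S.live + 14]

11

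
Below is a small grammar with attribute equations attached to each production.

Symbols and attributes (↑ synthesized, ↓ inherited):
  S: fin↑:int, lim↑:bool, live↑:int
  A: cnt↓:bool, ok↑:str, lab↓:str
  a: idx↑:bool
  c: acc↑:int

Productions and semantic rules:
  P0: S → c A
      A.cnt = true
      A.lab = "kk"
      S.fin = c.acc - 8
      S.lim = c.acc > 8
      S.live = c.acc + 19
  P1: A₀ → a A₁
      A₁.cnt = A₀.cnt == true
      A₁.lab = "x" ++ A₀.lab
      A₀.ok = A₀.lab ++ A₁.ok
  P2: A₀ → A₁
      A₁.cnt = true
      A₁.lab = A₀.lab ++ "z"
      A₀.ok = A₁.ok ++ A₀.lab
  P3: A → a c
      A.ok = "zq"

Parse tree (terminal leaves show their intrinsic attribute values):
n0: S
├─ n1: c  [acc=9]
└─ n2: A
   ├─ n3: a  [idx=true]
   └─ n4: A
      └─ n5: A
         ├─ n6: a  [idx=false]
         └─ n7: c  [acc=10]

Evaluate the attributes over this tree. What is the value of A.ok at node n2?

1. n1.acc = 9  [terminal]
2. n2.cnt = true  [true]
3. n2.lab = "kk"  ["kk"]
4. n3.idx = true  [terminal]
5. n4.cnt = true  [A₀.cnt == true]
6. n4.lab = "xkk"  ["x" ++ A₀.lab]
7. n5.cnt = true  [true]
8. n5.lab = "xkkz"  [A₀.lab ++ "z"]
9. n6.idx = false  [terminal]
10. n7.acc = 10  [terminal]
11. n5.ok = "zq"  ["zq"]
12. n4.ok = "zqxkk"  [A₁.ok ++ A₀.lab]
13. n2.ok = "kkzqxkk"  [A₀.lab ++ A₁.ok]
14. n0.fin = 1  [c.acc - 8]
15. n0.lim = true  [c.acc > 8]
16. n0.live = 28  [c.acc + 19]

"kkzqxkk"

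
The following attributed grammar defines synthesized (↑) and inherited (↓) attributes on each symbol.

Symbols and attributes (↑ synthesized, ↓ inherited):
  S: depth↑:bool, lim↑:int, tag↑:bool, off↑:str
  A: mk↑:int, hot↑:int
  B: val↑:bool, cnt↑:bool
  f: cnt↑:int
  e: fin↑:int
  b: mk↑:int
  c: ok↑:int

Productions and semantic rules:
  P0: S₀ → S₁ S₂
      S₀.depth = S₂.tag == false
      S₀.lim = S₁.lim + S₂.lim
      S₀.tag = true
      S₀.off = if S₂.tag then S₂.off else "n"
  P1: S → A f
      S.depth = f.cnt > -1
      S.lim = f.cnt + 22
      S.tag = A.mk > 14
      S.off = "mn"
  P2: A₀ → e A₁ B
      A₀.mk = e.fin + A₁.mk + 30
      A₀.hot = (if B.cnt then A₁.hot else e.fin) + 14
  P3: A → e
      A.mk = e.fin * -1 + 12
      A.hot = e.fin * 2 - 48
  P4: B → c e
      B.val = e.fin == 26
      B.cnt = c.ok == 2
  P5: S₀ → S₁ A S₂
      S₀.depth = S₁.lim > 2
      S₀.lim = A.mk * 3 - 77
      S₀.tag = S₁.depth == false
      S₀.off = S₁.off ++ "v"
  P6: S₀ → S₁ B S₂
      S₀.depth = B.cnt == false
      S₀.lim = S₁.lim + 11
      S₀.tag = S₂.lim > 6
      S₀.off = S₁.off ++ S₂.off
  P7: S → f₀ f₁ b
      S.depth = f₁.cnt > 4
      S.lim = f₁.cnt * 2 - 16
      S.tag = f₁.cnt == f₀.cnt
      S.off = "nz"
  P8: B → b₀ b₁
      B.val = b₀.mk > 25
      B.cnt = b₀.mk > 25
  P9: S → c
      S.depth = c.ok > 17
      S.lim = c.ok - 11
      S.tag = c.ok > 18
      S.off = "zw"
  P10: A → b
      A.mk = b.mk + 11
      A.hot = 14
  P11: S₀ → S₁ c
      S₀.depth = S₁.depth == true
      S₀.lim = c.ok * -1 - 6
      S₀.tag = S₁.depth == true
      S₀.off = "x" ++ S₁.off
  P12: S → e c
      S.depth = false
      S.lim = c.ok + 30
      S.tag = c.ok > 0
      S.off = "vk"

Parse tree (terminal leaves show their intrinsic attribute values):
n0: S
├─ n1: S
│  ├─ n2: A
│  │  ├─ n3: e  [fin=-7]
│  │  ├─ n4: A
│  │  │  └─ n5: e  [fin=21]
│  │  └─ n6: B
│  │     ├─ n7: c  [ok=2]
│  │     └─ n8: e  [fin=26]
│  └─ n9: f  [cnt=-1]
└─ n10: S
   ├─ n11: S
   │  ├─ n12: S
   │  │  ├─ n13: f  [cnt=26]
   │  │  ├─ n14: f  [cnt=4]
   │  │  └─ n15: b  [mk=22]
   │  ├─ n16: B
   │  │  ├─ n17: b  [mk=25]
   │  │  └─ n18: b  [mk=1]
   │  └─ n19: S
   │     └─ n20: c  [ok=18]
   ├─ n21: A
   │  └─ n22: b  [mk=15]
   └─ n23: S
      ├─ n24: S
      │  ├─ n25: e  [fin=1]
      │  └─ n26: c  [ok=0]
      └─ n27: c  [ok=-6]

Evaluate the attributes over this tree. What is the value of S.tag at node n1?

false

1. n3.fin = -7  [terminal]
2. n5.fin = 21  [terminal]
3. n4.mk = -9  [e.fin * -1 + 12]
4. n4.hot = -6  [e.fin * 2 - 48]
5. n7.ok = 2  [terminal]
6. n8.fin = 26  [terminal]
7. n6.val = true  [e.fin == 26]
8. n6.cnt = true  [c.ok == 2]
9. n2.mk = 14  [e.fin + A₁.mk + 30]
10. n2.hot = 8  [(if B.cnt then A₁.hot else e.fin) + 14]
11. n9.cnt = -1  [terminal]
12. n1.depth = false  [f.cnt > -1]
13. n1.lim = 21  [f.cnt + 22]
14. n1.tag = false  [A.mk > 14]
15. n1.off = "mn"  ["mn"]
16. n13.cnt = 26  [terminal]
17. n14.cnt = 4  [terminal]
18. n15.mk = 22  [terminal]
19. n12.depth = false  [f₁.cnt > 4]
20. n12.lim = -8  [f₁.cnt * 2 - 16]
21. n12.tag = false  [f₁.cnt == f₀.cnt]
22. n12.off = "nz"  ["nz"]
23. n17.mk = 25  [terminal]
24. n18.mk = 1  [terminal]
25. n16.val = false  [b₀.mk > 25]
26. n16.cnt = false  [b₀.mk > 25]
27. n20.ok = 18  [terminal]
28. n19.depth = true  [c.ok > 17]
29. n19.lim = 7  [c.ok - 11]
30. n19.tag = false  [c.ok > 18]
31. n19.off = "zw"  ["zw"]
32. n11.depth = true  [B.cnt == false]
33. n11.lim = 3  [S₁.lim + 11]
34. n11.tag = true  [S₂.lim > 6]
35. n11.off = "nzzw"  [S₁.off ++ S₂.off]
36. n22.mk = 15  [terminal]
37. n21.mk = 26  [b.mk + 11]
38. n21.hot = 14  [14]
39. n25.fin = 1  [terminal]
40. n26.ok = 0  [terminal]
41. n24.depth = false  [false]
42. n24.lim = 30  [c.ok + 30]
43. n24.tag = false  [c.ok > 0]
44. n24.off = "vk"  ["vk"]
45. n27.ok = -6  [terminal]
46. n23.depth = false  [S₁.depth == true]
47. n23.lim = 0  [c.ok * -1 - 6]
48. n23.tag = false  [S₁.depth == true]
49. n23.off = "xvk"  ["x" ++ S₁.off]
50. n10.depth = true  [S₁.lim > 2]
51. n10.lim = 1  [A.mk * 3 - 77]
52. n10.tag = false  [S₁.depth == false]
53. n10.off = "nzzwv"  [S₁.off ++ "v"]
54. n0.depth = true  [S₂.tag == false]
55. n0.lim = 22  [S₁.lim + S₂.lim]
56. n0.tag = true  [true]
57. n0.off = "n"  [if S₂.tag then S₂.off else "n"]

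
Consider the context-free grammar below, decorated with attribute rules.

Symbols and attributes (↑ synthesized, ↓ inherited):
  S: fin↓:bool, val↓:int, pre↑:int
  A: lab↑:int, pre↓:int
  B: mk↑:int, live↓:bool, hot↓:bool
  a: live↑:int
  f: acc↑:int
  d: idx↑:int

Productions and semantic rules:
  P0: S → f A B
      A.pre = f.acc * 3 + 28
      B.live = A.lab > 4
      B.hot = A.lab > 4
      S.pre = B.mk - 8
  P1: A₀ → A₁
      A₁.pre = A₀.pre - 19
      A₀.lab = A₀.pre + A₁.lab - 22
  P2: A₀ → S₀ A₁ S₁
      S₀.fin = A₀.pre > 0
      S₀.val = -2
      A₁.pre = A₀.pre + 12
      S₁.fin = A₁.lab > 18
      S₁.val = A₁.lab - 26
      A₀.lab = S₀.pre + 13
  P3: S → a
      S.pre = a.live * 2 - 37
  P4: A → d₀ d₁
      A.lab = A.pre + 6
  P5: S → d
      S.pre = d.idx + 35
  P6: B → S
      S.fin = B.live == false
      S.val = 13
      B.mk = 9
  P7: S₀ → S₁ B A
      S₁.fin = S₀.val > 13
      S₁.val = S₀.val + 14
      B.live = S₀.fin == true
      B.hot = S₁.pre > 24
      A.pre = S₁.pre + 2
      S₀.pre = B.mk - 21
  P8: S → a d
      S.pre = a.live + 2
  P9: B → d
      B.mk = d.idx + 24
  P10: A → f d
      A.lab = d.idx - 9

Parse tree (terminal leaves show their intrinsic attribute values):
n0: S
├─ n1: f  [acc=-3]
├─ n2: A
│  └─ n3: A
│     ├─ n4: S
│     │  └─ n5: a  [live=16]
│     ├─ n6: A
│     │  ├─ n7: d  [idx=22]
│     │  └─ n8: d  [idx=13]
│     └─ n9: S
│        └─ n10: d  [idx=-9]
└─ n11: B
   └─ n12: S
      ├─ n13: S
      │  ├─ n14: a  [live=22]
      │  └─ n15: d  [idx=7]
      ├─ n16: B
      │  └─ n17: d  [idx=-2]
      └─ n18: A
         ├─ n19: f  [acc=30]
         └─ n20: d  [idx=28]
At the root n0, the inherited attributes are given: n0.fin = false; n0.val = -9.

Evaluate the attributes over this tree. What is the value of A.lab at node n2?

5

1. n0.fin = false  [given at root]
2. n0.val = -9  [given at root]
3. n1.acc = -3  [terminal]
4. n2.pre = 19  [f.acc * 3 + 28]
5. n3.pre = 0  [A₀.pre - 19]
6. n4.fin = false  [A₀.pre > 0]
7. n4.val = -2  [-2]
8. n5.live = 16  [terminal]
9. n4.pre = -5  [a.live * 2 - 37]
10. n6.pre = 12  [A₀.pre + 12]
11. n7.idx = 22  [terminal]
12. n8.idx = 13  [terminal]
13. n6.lab = 18  [A.pre + 6]
14. n9.fin = false  [A₁.lab > 18]
15. n9.val = -8  [A₁.lab - 26]
16. n10.idx = -9  [terminal]
17. n9.pre = 26  [d.idx + 35]
18. n3.lab = 8  [S₀.pre + 13]
19. n2.lab = 5  [A₀.pre + A₁.lab - 22]
20. n11.live = true  [A.lab > 4]
21. n11.hot = true  [A.lab > 4]
22. n12.fin = false  [B.live == false]
23. n12.val = 13  [13]
24. n13.fin = false  [S₀.val > 13]
25. n13.val = 27  [S₀.val + 14]
26. n14.live = 22  [terminal]
27. n15.idx = 7  [terminal]
28. n13.pre = 24  [a.live + 2]
29. n16.live = false  [S₀.fin == true]
30. n16.hot = false  [S₁.pre > 24]
31. n17.idx = -2  [terminal]
32. n16.mk = 22  [d.idx + 24]
33. n18.pre = 26  [S₁.pre + 2]
34. n19.acc = 30  [terminal]
35. n20.idx = 28  [terminal]
36. n18.lab = 19  [d.idx - 9]
37. n12.pre = 1  [B.mk - 21]
38. n11.mk = 9  [9]
39. n0.pre = 1  [B.mk - 8]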